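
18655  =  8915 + 9740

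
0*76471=0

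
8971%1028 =747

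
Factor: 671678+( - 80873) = 590805  =  3^2*5^1*19^1*691^1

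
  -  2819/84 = -2819/84  =  -33.56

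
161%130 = 31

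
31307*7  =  219149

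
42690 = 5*8538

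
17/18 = 17/18 =0.94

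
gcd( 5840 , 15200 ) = 80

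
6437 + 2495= 8932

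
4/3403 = 4/3403 = 0.00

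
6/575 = 6/575 = 0.01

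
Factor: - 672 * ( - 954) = 2^6*3^3*7^1*53^1   =  641088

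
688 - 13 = 675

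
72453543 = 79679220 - 7225677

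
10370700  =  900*11523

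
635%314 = 7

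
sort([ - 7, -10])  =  [  -  10, - 7 ] 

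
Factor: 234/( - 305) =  - 2^1*3^2*5^( - 1)*13^1 * 61^(-1 ) 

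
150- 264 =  - 114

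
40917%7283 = 4502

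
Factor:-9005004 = -2^2*3^2 * 31^1 * 8069^1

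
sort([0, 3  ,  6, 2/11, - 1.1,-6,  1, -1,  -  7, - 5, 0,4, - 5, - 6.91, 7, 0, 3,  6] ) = [-7, - 6.91, - 6, - 5, - 5,  -  1.1,  -  1, 0,  0, 0, 2/11,1,3,3,4, 6, 6,7]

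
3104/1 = 3104 = 3104.00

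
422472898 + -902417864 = -479944966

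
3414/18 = 189 + 2/3 = 189.67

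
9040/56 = 161+3/7 = 161.43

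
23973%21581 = 2392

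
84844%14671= 11489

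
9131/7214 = 1 + 1917/7214=1.27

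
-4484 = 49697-54181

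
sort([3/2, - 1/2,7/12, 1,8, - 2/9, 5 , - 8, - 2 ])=[-8,  -  2, - 1/2, - 2/9,7/12,  1, 3/2, 5, 8 ] 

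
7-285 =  -278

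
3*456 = 1368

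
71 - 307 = - 236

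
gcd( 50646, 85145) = 1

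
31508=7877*4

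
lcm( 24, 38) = 456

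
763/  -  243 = -763/243 = - 3.14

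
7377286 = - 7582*( - 973) 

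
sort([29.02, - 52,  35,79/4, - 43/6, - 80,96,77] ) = [ - 80, - 52, - 43/6,79/4, 29.02, 35,77,96] 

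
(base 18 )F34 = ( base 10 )4918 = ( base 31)53k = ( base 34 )48M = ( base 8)11466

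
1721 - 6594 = -4873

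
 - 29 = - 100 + 71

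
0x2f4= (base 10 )756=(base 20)1HG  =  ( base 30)P6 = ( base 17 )2A8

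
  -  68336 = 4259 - 72595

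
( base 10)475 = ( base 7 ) 1246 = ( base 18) 187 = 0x1DB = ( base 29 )gb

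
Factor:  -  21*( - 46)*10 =2^2*3^1*5^1*7^1*23^1 = 9660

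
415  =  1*415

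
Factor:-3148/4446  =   - 2^1*3^( - 2 )*13^( - 1 )*19^( - 1)*787^1= - 1574/2223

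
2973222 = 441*6742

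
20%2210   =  20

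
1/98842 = 1/98842 = 0.00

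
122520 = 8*15315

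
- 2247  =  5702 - 7949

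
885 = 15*59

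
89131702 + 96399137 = 185530839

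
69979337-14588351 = 55390986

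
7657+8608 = 16265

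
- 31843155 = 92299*( - 345 ) 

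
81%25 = 6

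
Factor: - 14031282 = -2^1 * 3^1*31^1*75437^1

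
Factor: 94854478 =2^1*47427239^1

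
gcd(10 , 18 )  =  2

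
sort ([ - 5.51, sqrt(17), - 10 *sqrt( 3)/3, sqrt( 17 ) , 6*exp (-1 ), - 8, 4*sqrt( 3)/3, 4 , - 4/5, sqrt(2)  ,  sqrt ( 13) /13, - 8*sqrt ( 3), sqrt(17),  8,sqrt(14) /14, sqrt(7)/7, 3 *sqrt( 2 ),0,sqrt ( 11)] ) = [-8*sqrt ( 3),  -  8, - 10*sqrt(3) /3, - 5.51 , - 4/5, 0,sqrt( 14 )/14 , sqrt( 13 ) /13 , sqrt( 7)/7, sqrt(2), 6*exp (  -  1), 4*sqrt(3) /3,  sqrt( 11 ),4,sqrt( 17),sqrt(17), sqrt( 17), 3* sqrt( 2),  8]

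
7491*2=14982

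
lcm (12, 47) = 564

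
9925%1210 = 245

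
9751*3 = 29253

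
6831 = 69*99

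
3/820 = 3/820 = 0.00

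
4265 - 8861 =- 4596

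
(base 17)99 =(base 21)7F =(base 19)8A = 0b10100010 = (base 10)162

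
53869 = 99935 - 46066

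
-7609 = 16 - 7625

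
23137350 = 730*31695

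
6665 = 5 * 1333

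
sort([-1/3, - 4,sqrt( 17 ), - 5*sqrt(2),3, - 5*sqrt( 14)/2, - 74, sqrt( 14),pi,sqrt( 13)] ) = [ -74, - 5 * sqrt(14 )/2, - 5*sqrt(2), - 4,  -  1/3, 3,pi, sqrt( 13),sqrt( 14),sqrt( 17)]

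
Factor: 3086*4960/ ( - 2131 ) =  - 2^6*5^1 * 31^1*1543^1*2131^(- 1) = -15306560/2131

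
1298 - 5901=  - 4603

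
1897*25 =47425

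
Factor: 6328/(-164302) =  - 2^2*7^1*727^( - 1 )=-28/727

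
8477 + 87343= 95820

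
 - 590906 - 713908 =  - 1304814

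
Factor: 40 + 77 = 3^2*13^1 = 117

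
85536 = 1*85536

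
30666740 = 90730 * 338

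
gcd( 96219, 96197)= 1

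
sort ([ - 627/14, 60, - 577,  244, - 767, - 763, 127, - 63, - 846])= [-846, - 767,-763,- 577 , - 63, - 627/14, 60,127,  244 ]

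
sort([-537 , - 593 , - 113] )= [ - 593, - 537, - 113] 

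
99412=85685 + 13727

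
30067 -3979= 26088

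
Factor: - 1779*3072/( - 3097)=5465088/3097= 2^10 * 3^2*19^( -1 )* 163^( - 1 )*593^1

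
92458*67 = 6194686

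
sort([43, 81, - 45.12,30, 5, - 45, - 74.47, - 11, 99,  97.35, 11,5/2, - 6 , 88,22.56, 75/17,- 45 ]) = [ - 74.47, - 45.12,-45, - 45, - 11, - 6, 5/2,  75/17 , 5, 11, 22.56, 30,43, 81, 88, 97.35, 99]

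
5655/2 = 5655/2 = 2827.50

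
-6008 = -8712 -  - 2704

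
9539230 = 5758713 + 3780517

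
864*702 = 606528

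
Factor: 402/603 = 2^1*3^(-1) = 2/3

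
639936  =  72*8888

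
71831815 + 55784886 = 127616701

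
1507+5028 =6535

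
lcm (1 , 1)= 1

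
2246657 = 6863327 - 4616670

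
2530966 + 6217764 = 8748730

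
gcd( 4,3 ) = 1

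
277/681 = 277/681 = 0.41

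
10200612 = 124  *82263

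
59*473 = 27907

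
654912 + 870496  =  1525408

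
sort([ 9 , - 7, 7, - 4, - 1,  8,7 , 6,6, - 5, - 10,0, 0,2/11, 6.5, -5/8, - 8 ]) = [ - 10, - 8, - 7, - 5, - 4, - 1, - 5/8, 0, 0,2/11,6,6,6.5,7,7, 8,9]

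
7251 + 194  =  7445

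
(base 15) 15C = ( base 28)B4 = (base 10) 312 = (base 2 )100111000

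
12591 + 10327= 22918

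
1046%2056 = 1046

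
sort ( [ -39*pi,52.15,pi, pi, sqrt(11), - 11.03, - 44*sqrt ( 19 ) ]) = [ - 44 * sqrt(19 ), - 39*pi, - 11.03 , pi,pi, sqrt ( 11 ) , 52.15 ] 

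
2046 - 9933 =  - 7887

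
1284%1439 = 1284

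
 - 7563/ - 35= 7563/35= 216.09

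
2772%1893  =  879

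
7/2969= 7/2969 = 0.00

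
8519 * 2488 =21195272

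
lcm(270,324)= 1620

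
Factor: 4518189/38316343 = 3^2*23^2*73^1*79^ ( - 1)  *  37309^( - 1) =347553/2947411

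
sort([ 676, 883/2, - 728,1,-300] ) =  [ - 728,  -  300,1, 883/2,676]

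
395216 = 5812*68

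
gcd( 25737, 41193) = 69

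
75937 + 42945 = 118882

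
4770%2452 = 2318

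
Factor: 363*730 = 2^1 * 3^1*5^1*11^2*73^1  =  264990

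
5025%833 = 27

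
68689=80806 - 12117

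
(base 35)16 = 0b101001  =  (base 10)41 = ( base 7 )56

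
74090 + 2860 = 76950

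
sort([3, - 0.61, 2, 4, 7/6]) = [-0.61,7/6,  2, 3,4 ]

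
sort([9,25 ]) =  [9,25]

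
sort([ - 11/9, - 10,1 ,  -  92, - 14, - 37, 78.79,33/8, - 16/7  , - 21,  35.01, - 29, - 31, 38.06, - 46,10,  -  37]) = [ - 92,-46, - 37,-37, - 31, - 29, - 21, - 14, - 10, - 16/7, - 11/9, 1,33/8,10, 35.01,38.06 , 78.79]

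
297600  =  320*930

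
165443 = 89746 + 75697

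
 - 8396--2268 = -6128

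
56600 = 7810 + 48790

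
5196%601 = 388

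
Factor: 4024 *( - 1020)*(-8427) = 34588452960 = 2^5 *3^2 * 5^1*17^1* 53^2*503^1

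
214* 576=123264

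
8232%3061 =2110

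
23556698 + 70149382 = 93706080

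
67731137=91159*743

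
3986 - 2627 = 1359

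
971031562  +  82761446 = 1053793008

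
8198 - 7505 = 693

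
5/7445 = 1/1489 = 0.00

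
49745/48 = 49745/48= 1036.35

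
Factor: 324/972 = 3^ (-1 ) = 1/3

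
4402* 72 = 316944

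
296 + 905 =1201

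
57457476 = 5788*9927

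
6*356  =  2136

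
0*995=0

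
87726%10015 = 7606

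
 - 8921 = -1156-7765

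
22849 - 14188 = 8661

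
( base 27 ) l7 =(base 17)1gd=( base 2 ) 1000111110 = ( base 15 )284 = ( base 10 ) 574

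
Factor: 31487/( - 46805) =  - 37/55 = - 5^( - 1) *11^( - 1) *37^1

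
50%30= 20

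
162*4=648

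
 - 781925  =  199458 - 981383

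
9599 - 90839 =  - 81240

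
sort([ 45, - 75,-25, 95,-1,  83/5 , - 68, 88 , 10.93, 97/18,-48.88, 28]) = [-75, - 68, - 48.88 ,-25, - 1, 97/18,10.93, 83/5, 28, 45,88 , 95 ]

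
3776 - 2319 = 1457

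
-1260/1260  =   - 1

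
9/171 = 1/19= 0.05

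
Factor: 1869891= 3^1*29^1 *21493^1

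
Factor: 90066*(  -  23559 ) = -2^1*3^2*17^1*883^1*7853^1 =- 2121864894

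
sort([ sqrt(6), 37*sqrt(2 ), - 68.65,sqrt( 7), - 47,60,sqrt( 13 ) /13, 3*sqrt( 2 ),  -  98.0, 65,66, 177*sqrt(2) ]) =[-98.0, - 68.65, - 47,sqrt(13)/13, sqrt ( 6),sqrt( 7),  3*sqrt(2 ), 37*sqrt(2 ),  60,65,66,  177*sqrt(2 ) ] 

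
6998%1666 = 334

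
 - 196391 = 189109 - 385500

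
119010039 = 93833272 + 25176767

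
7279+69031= 76310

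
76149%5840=229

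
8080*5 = 40400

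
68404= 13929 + 54475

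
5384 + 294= 5678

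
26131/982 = 26 + 599/982 =26.61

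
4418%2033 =352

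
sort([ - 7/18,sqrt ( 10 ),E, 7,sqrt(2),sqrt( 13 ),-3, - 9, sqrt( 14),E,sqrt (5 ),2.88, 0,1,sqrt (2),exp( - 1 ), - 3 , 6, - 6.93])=[ - 9, - 6.93, - 3,-3,-7/18,0, exp( -1 ),1, sqrt ( 2),sqrt(2 ),sqrt(5 ), E, E,2.88,  sqrt(10 ),sqrt(13 ), sqrt (14),6, 7]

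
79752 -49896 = 29856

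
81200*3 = 243600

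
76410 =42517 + 33893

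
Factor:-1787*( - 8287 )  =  14808869 = 1787^1*8287^1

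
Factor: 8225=5^2*7^1*47^1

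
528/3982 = 24/181 = 0.13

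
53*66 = 3498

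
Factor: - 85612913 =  - 3347^1*25579^1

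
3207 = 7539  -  4332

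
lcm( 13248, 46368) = 92736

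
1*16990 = 16990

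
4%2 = 0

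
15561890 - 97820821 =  - 82258931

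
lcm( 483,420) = 9660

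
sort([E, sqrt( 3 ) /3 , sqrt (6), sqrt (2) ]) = [ sqrt( 3)/3,sqrt( 2) , sqrt(6),E ]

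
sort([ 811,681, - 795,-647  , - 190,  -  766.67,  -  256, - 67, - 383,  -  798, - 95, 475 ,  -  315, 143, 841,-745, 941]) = [ - 798, - 795,-766.67, - 745, - 647, - 383,-315, - 256, - 190, - 95,-67,  143, 475, 681, 811, 841, 941]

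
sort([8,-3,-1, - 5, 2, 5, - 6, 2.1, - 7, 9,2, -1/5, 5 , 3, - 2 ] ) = [-7, - 6, - 5, - 3,-2,  -  1 ,-1/5 , 2, 2,2.1, 3, 5,5,8, 9 ]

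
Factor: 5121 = 3^2 * 569^1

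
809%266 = 11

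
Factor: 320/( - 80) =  - 4 = - 2^2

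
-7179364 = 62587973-69767337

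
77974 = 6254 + 71720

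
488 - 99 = 389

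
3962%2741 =1221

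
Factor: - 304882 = -2^1*152441^1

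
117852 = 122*966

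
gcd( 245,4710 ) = 5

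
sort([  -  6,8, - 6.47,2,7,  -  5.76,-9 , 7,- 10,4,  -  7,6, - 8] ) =[-10,  -  9, -8, - 7,  -  6.47, - 6 , - 5.76, 2, 4,6, 7, 7,8]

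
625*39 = 24375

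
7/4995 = 7/4995  =  0.00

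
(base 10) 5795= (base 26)8en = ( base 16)16a3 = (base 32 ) 5L3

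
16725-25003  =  -8278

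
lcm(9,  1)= 9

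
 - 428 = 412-840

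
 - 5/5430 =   -  1/1086 = -0.00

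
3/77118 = 1/25706=0.00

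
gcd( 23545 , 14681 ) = 277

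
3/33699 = 1/11233 = 0.00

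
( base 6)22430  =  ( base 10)3186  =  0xC72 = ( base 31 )39o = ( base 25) 52b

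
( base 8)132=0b1011010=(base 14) 66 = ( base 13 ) 6C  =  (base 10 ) 90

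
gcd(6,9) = 3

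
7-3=4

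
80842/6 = 13473 + 2/3  =  13473.67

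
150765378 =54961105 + 95804273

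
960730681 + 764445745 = 1725176426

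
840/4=210  =  210.00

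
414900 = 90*4610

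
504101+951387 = 1455488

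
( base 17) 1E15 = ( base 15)29DB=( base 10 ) 8981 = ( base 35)7BL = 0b10001100010101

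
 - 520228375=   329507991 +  - 849736366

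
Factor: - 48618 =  - 2^1*3^2*37^1*73^1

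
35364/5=7072 + 4/5 =7072.80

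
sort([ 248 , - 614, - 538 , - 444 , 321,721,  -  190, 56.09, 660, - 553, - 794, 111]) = [-794, - 614, - 553, - 538,-444, - 190, 56.09, 111,248,321,660, 721]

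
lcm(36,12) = 36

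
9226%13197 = 9226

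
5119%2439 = 241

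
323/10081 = 19/593 = 0.03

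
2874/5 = 2874/5  =  574.80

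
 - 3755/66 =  - 57 + 7/66 = - 56.89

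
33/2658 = 11/886 = 0.01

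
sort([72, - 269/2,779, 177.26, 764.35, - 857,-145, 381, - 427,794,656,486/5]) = [ - 857, - 427, - 145, - 269/2,72,486/5,177.26,381,656,764.35, 779,794 ] 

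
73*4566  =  333318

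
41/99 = 41/99 = 0.41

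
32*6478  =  207296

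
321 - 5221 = -4900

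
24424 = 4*6106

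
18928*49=927472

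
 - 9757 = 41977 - 51734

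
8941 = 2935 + 6006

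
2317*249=576933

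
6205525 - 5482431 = 723094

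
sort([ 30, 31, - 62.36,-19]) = [ - 62.36, - 19, 30, 31]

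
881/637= 881/637 = 1.38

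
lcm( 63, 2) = 126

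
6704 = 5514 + 1190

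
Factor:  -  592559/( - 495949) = 11^1*23^( - 1 )* 103^1 * 523^1*21563^(-1 ) 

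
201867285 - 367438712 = -165571427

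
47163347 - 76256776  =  -29093429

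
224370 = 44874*5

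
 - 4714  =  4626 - 9340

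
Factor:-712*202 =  - 143824  =  - 2^4*89^1 * 101^1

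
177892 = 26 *6842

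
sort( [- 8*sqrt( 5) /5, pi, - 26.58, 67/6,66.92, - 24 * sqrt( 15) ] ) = [ - 24*sqrt( 15), - 26.58, - 8*sqrt( 5)/5 , pi, 67/6, 66.92]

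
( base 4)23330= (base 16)2FC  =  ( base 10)764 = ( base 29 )qa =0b1011111100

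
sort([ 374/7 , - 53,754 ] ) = [-53,374/7, 754 ] 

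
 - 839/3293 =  - 1 + 2454/3293 = - 0.25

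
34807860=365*95364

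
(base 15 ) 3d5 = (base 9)1172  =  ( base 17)308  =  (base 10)875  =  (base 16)36B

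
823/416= 1 + 407/416 = 1.98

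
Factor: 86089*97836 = 8422603404 = 2^2*3^1*19^1*23^1 * 31^1*197^1*263^1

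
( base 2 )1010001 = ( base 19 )45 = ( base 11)74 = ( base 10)81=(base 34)2D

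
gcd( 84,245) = 7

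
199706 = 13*15362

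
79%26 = 1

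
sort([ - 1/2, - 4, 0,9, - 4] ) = [ - 4, - 4, - 1/2,0,  9 ] 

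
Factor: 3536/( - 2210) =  - 2^3*5^( - 1)= - 8/5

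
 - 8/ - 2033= 8/2033 =0.00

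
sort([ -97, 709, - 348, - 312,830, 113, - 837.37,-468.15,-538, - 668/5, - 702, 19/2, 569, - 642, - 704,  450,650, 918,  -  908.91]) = [ -908.91, - 837.37, - 704, - 702, - 642,-538, - 468.15, - 348, - 312 , - 668/5, - 97, 19/2,113 , 450, 569,650 , 709,830, 918] 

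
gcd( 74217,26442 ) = 39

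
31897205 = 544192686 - 512295481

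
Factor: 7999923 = 3^1*2666641^1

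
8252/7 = 8252/7 = 1178.86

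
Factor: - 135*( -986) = 133110 =2^1*3^3*5^1*17^1*29^1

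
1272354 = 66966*19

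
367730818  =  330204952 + 37525866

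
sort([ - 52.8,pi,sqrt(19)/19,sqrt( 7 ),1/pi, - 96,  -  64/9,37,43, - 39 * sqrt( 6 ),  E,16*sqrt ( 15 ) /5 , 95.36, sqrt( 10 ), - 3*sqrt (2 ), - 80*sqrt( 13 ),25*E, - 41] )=[-80*sqrt(13) , - 96, - 39 * sqrt(6), - 52.8, - 41, - 64/9, - 3 * sqrt (2 ), sqrt( 19) /19,  1/pi,sqrt(7),E,  pi,  sqrt( 10), 16 *sqrt(15 )/5, 37,43,25*E,95.36] 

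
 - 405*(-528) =213840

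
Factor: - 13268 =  - 2^2*31^1*107^1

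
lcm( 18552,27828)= 55656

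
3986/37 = 3986/37 = 107.73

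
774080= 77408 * 10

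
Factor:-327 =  - 3^1*109^1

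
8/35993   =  8/35993 = 0.00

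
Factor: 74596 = 2^2*17^1 * 1097^1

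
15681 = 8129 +7552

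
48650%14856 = 4082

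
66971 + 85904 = 152875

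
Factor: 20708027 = 23^1 * 900349^1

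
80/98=40/49  =  0.82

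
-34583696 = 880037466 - 914621162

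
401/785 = 401/785= 0.51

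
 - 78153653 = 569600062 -647753715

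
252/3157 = 36/451=0.08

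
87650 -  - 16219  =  103869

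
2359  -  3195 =-836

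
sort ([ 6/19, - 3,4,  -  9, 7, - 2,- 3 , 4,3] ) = [ - 9,  -  3, - 3, - 2, 6/19,3,  4, 4 , 7 ] 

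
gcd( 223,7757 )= 1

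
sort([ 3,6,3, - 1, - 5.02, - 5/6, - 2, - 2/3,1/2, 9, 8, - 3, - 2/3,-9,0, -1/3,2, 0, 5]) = [ - 9, - 5.02,-3, - 2, - 1,-5/6,-2/3, - 2/3, - 1/3,0,0,1/2,2,3,3,5 , 6,  8,  9]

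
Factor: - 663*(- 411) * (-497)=-3^2*7^1*13^1*17^1*71^1 * 137^1=- 135429021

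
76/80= 19/20 = 0.95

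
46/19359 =46/19359 = 0.00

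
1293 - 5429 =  - 4136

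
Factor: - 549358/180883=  - 2^1*180883^(  -  1)*274679^1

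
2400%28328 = 2400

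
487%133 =88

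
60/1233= 20/411 = 0.05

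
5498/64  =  2749/32 = 85.91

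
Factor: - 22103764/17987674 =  - 2^1 * 19^1*43^ ( - 1)*209159^( - 1 )*290839^1 =-  11051882/8993837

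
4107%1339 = 90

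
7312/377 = 7312/377=   19.40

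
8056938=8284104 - 227166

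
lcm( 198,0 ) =0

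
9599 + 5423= 15022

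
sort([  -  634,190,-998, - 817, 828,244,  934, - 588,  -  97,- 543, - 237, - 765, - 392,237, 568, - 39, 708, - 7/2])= [ - 998, - 817, - 765, - 634, - 588, - 543, - 392, - 237, - 97, -39, - 7/2, 190,237, 244, 568 , 708, 828,934]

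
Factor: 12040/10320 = 7/6 =2^ ( - 1 )*3^ (  -  1) * 7^1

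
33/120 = 11/40 = 0.28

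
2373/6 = 791/2 = 395.50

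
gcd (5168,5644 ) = 68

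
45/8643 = 15/2881 = 0.01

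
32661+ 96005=128666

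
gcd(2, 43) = 1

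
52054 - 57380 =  - 5326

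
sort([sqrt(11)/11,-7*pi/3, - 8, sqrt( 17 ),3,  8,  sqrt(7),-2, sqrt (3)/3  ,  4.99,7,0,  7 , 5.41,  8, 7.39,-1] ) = [ - 8, - 7 * pi/3,-2, - 1, 0, sqrt (11)/11 , sqrt (3)/3,  sqrt( 7),3,sqrt(17), 4.99,5.41,7, 7,  7.39,8,  8]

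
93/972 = 31/324 = 0.10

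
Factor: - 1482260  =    -  2^2 * 5^1*13^1*5701^1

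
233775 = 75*3117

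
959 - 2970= - 2011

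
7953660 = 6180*1287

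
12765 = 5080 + 7685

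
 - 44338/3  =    -  14780 + 2/3 = - 14779.33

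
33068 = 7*4724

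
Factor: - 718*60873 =  -  43706814 = - 2^1*3^1*103^1*197^1*359^1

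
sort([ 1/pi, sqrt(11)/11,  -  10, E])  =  [ - 10, sqrt ( 11 )/11, 1/pi, E]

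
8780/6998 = 4390/3499   =  1.25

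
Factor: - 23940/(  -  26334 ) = 2^1*5^1*11^(  -  1 )= 10/11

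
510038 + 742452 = 1252490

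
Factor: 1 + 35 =36 = 2^2* 3^2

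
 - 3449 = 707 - 4156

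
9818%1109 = 946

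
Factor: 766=2^1*383^1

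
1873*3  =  5619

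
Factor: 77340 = 2^2 * 3^1*5^1 *1289^1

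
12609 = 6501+6108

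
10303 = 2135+8168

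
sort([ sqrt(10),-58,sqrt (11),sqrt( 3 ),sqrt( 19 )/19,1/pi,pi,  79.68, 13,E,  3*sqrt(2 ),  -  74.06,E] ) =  [- 74.06,-58,sqrt ( 19 ) /19 , 1/pi, sqrt(3 ),E,E,pi,sqrt( 10),sqrt(11 ),3*sqrt( 2), 13,  79.68 ] 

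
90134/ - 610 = -45067/305 = - 147.76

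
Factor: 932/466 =2 =2^1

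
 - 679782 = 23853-703635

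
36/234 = 2/13=0.15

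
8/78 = 4/39=0.10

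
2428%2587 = 2428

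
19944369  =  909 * 21941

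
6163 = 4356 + 1807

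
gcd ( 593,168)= 1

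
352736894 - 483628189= - 130891295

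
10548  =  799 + 9749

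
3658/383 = 3658/383 = 9.55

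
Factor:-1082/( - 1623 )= 2/3 = 2^1*3^(-1 )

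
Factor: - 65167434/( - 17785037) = 2^1*3^2 * 37^1*97849^1*17785037^( - 1) 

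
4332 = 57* 76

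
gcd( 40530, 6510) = 210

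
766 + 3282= 4048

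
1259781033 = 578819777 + 680961256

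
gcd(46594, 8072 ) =2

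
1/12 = 1/12  =  0.08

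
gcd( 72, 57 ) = 3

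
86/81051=86/81051 = 0.00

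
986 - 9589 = -8603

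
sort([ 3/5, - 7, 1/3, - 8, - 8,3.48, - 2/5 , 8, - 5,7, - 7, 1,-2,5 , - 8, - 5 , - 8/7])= [ - 8,  -  8 , - 8, - 7,-7, - 5, - 5, - 2, - 8/7, - 2/5, 1/3, 3/5, 1, 3.48,5, 7, 8] 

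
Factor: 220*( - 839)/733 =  - 184580/733 = - 2^2*5^1*11^1*733^( - 1 )*839^1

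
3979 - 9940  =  -5961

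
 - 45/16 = - 3 + 3/16 =-  2.81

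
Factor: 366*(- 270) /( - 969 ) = 32940/323=2^2*3^3*5^1*17^(- 1 )*19^( - 1 )*61^1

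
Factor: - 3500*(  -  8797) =30789500 = 2^2*5^3*7^1 * 19^1 *463^1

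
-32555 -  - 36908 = 4353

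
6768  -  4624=2144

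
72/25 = 72/25= 2.88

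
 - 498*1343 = -668814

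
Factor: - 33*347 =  - 11451 =- 3^1*11^1*347^1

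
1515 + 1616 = 3131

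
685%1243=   685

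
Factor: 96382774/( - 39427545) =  - 2^1*3^( - 1)*5^( - 1)*293^( - 1)*8971^(  -  1 )*48191387^1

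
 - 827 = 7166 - 7993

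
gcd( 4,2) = 2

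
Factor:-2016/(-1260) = 2^3*5^(-1 )=8/5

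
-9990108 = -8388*1191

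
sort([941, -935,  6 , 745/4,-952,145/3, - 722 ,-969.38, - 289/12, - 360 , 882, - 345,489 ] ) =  [ - 969.38 , - 952 , - 935, - 722,  -  360,-345, - 289/12,6, 145/3,745/4,  489,882 , 941]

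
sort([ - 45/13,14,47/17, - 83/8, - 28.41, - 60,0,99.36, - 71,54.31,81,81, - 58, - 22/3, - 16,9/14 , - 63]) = [  -  71, - 63, - 60, - 58, - 28.41, - 16, - 83/8, - 22/3, - 45/13,0,9/14, 47/17, 14,54.31, 81,  81,  99.36]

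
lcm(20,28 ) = 140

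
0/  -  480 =0/1 = - 0.00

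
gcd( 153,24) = 3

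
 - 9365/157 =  - 9365/157=-59.65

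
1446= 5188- 3742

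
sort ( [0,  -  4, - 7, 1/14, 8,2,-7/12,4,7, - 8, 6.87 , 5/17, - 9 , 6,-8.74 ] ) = [ - 9, - 8.74,-8, - 7, - 4,-7/12,  0, 1/14,5/17,  2,4, 6,6.87, 7, 8] 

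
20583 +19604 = 40187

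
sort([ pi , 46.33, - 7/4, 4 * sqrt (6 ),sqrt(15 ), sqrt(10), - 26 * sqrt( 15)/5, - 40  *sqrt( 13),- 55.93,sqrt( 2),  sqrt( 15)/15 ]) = [ - 40 * sqrt( 13), -55.93, - 26*sqrt( 15 ) /5, - 7/4,sqrt( 15)/15,sqrt( 2 ) , pi,sqrt ( 10),sqrt( 15),4*sqrt(6 ), 46.33]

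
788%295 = 198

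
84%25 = 9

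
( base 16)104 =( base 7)521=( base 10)260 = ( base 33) 7t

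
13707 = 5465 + 8242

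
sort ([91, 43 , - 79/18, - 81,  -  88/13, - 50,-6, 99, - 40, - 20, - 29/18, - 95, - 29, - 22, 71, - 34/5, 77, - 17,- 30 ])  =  [ - 95, - 81, - 50, - 40, - 30,  -  29 , - 22, - 20, - 17, - 34/5, - 88/13,- 6,  -  79/18,  -  29/18,  43,71,  77, 91,99 ] 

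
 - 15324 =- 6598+-8726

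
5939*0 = 0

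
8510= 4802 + 3708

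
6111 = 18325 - 12214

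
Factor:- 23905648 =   -  2^4*13^1*19^1*23^1*263^1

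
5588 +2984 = 8572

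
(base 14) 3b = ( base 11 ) 49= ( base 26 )21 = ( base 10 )53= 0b110101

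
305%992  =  305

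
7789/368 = 21 + 61/368 = 21.17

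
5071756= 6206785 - 1135029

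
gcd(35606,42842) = 2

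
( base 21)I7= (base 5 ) 3020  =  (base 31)cd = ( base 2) 110000001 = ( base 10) 385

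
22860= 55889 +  - 33029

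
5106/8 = 2553/4 = 638.25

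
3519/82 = 3519/82 = 42.91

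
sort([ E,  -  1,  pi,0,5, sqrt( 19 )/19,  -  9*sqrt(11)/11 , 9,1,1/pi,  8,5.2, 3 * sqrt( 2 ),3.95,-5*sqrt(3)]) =[-5*sqrt(3 ), - 9*sqrt(11 ) /11, - 1,0, sqrt( 19 )/19,1/pi,  1,E,pi,3.95, 3*sqrt(2),5, 5.2,8,9] 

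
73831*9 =664479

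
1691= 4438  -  2747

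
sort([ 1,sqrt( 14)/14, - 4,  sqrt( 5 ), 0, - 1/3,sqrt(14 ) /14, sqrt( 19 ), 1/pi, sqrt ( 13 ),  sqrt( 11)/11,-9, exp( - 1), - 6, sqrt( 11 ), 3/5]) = [ - 9, - 6,  -  4, - 1/3,0,sqrt(14)/14, sqrt( 14) /14 , sqrt(11)/11, 1/pi , exp (- 1), 3/5, 1, sqrt (5), sqrt( 11), sqrt(13),sqrt(19 )]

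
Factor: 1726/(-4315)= -2/5= -  2^1 * 5^( - 1)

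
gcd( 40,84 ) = 4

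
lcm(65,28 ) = 1820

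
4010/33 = 121 + 17/33 = 121.52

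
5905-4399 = 1506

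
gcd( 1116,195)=3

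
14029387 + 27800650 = 41830037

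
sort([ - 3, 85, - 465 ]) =[  -  465, - 3,85]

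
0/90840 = 0 = 0.00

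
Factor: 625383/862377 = 208461/287459  =  3^1*11^1* 263^(-1) * 1093^(-1) * 6317^1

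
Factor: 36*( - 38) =  -  2^3*3^2 *19^1 = - 1368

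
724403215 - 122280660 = 602122555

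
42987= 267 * 161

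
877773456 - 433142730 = 444630726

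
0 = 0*594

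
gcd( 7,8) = 1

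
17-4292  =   - 4275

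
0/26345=0 = 0.00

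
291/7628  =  291/7628 = 0.04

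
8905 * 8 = 71240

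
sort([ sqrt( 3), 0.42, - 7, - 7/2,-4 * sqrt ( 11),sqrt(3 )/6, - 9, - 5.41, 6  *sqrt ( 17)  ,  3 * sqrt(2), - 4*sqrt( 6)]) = [-4*sqrt(11 ), - 4*sqrt(6 ), - 9 ,-7, - 5.41,-7/2, sqrt(3) /6, 0.42  ,  sqrt(3), 3 * sqrt (2 ), 6  *sqrt(17)]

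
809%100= 9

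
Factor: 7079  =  7079^1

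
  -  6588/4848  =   - 549/404 = - 1.36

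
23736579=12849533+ 10887046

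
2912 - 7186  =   - 4274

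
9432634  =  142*66427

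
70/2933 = 10/419 = 0.02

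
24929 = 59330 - 34401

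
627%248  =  131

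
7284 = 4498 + 2786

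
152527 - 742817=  - 590290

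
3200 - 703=2497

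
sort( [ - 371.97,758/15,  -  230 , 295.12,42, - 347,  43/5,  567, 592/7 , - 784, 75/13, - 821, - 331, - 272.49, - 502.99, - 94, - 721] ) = [ - 821, - 784, - 721, - 502.99,-371.97, - 347,-331,-272.49, - 230,-94, 75/13,43/5, 42, 758/15, 592/7,295.12, 567 ] 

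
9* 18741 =168669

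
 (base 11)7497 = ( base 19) 1888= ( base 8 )23263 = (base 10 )9907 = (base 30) B07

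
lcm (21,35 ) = 105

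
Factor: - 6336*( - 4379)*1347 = 2^6*3^3*11^1*29^1*  151^1*449^1=37372978368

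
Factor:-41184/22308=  - 2^3*3^1*13^( - 1) = -  24/13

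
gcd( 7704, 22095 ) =9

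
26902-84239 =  - 57337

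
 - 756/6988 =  -189/1747  =  - 0.11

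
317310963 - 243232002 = 74078961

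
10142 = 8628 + 1514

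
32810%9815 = 3365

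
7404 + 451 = 7855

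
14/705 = 14/705  =  0.02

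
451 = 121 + 330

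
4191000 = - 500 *( - 8382 )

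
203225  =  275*739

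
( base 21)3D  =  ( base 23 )37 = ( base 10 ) 76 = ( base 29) 2I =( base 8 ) 114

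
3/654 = 1/218= 0.00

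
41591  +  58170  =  99761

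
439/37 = 439/37 = 11.86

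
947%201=143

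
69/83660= 69/83660 = 0.00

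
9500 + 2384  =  11884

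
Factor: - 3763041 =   -  3^1*269^1*4663^1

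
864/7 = 864/7 =123.43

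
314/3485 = 314/3485=0.09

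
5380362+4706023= 10086385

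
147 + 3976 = 4123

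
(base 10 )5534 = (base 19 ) F65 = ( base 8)12636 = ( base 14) 2034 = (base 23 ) aae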